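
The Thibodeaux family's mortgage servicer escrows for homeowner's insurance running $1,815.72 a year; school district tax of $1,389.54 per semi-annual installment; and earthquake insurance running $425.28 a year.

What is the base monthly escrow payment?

$418.34

Homeowner's insurance = $1,815.72 per year
School district tax = $1,389.54 × 2 = $2,779.08 per year
Earthquake insurance = $425.28 per year
Combined annual = $5,020.08
Base monthly escrow = $5,020.08 ÷ 12 = $418.34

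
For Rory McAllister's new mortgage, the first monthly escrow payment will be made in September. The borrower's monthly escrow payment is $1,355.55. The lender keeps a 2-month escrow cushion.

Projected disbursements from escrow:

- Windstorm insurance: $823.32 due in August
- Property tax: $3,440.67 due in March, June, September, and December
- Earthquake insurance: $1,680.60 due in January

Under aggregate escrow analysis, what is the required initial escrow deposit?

$5,224.86

Cushion = 2 × $1,355.55 = $2,711.10
Trial balance (start $0, +$1,355.55 each month, − disbursements):
  Sep: +$1,355.55 − $3,440.67 → -$2,085.12
  Oct: +$1,355.55 → -$729.57
  Nov: +$1,355.55 → $625.98
  Dec: +$1,355.55 − $3,440.67 → -$1,459.14
  Jan: +$1,355.55 − $1,680.60 → -$1,784.19
  Feb: +$1,355.55 → -$428.64
  Mar: +$1,355.55 − $3,440.67 → -$2,513.76
  Apr: +$1,355.55 → -$1,158.21
  May: +$1,355.55 → $197.34
  Jun: +$1,355.55 − $3,440.67 → -$1,887.78
  Jul: +$1,355.55 → -$532.23
  Aug: +$1,355.55 − $823.32 → $0.00
Lowest trial balance = -$2,513.76 (Mar)
Initial deposit = cushion − low point = $2,711.10 − (-$2,513.76) = $5,224.86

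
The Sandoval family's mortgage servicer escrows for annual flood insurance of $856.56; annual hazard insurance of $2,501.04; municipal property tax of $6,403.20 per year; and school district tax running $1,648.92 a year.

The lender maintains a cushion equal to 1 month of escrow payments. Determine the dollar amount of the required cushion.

Flood insurance — $856.56
Hazard insurance — $2,501.04
Municipal property tax — $6,403.20
School district tax — $1,648.92
Total annual escrow = $11,409.72
Per month = $11,409.72 / 12 = $950.81
Cushion = 1 × $950.81 = $950.81

$950.81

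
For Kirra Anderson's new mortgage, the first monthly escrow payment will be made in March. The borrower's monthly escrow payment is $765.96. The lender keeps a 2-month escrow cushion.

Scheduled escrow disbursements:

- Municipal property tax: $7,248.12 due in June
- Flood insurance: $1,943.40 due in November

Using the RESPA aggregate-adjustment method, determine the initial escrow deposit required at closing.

Cushion = 2 × $765.96 = $1,531.92
Trial balance (start $0, +$765.96 each month, − disbursements):
  Mar: +$765.96 → $765.96
  Apr: +$765.96 → $1,531.92
  May: +$765.96 → $2,297.88
  Jun: +$765.96 − $7,248.12 → -$4,184.28
  Jul: +$765.96 → -$3,418.32
  Aug: +$765.96 → -$2,652.36
  Sep: +$765.96 → -$1,886.40
  Oct: +$765.96 → -$1,120.44
  Nov: +$765.96 − $1,943.40 → -$2,297.88
  Dec: +$765.96 → -$1,531.92
  Jan: +$765.96 → -$765.96
  Feb: +$765.96 → $0.00
Lowest trial balance = -$4,184.28 (Jun)
Initial deposit = cushion − low point = $1,531.92 − (-$4,184.28) = $5,716.20

$5,716.20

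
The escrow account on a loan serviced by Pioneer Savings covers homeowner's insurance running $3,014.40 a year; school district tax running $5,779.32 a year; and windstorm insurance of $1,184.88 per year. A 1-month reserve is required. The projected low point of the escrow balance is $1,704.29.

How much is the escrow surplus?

$872.74

Homeowner's insurance = $3,014.40 annually
School district tax = $5,779.32 annually
Windstorm insurance = $1,184.88 annually
Annual escrow total = $3,014.40 + $5,779.32 + $1,184.88 = $9,978.60
Base monthly escrow = $9,978.60 / 12 = $831.55
Required cushion = 1 × $831.55 = $831.55
Excess over cushion: $1,704.29 − $831.55 = $872.74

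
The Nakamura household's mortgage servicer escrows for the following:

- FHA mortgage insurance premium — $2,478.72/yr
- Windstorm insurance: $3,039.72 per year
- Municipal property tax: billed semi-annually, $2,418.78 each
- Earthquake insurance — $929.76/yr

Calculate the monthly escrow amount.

FHA mortgage insurance premium = $2,478.72 annually
Windstorm insurance = $3,039.72 annually
Municipal property tax = $2,418.78 × 2 = $4,837.56 annually
Earthquake insurance = $929.76 annually
Total per year = $11,285.76
Monthly escrow = $11,285.76 ÷ 12 = $940.48

$940.48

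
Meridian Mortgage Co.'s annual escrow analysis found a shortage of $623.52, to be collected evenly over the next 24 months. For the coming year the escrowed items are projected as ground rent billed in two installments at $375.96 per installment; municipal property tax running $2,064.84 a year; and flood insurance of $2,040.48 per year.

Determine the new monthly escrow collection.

Ground rent: $375.96 × 2 = $751.92 annually
Municipal property tax: $2,064.84 annually
Flood insurance: $2,040.48 annually
Combined annual = $751.92 + $2,064.84 + $2,040.48 = $4,857.24
Monthly = $4,857.24 ÷ 12 = $404.77
Shortage per month = $623.52 ÷ 24 = $25.98
Adjusted monthly = $404.77 + $25.98 = $430.75

$430.75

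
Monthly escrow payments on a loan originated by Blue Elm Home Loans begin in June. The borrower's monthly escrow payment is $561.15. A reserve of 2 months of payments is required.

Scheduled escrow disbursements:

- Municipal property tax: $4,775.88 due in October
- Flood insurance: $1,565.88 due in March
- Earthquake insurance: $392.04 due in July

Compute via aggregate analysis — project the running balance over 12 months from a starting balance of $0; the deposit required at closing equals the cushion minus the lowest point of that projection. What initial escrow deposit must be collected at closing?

$3,484.47

Cushion = 2 × $561.15 = $1,122.30
Trial balance (start $0, +$561.15 each month, − disbursements):
  Jun: +$561.15 → $561.15
  Jul: +$561.15 − $392.04 → $730.26
  Aug: +$561.15 → $1,291.41
  Sep: +$561.15 → $1,852.56
  Oct: +$561.15 − $4,775.88 → -$2,362.17
  Nov: +$561.15 → -$1,801.02
  Dec: +$561.15 → -$1,239.87
  Jan: +$561.15 → -$678.72
  Feb: +$561.15 → -$117.57
  Mar: +$561.15 − $1,565.88 → -$1,122.30
  Apr: +$561.15 → -$561.15
  May: +$561.15 → $0.00
Lowest trial balance = -$2,362.17 (Oct)
Initial deposit = cushion − low point = $1,122.30 − (-$2,362.17) = $3,484.47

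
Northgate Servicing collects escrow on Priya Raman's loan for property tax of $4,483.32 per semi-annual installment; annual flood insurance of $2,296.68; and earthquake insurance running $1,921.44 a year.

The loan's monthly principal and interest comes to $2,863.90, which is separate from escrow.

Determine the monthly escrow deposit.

Property tax: $4,483.32 × 2 = $8,966.64 per year
Flood insurance: $2,296.68 per year
Earthquake insurance: $1,921.44 per year
Yearly total = $8,966.64 + $2,296.68 + $1,921.44 = $13,184.76
Per month = $13,184.76 ÷ 12 = $1,098.73

$1,098.73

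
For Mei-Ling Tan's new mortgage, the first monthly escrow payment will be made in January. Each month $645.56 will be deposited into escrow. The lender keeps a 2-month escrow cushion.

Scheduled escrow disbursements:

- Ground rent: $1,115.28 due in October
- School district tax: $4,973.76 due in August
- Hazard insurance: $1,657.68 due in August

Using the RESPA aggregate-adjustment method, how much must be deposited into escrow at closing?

Cushion = 2 × $645.56 = $1,291.12
Trial balance (start $0, +$645.56 each month, − disbursements):
  Jan: +$645.56 → $645.56
  Feb: +$645.56 → $1,291.12
  Mar: +$645.56 → $1,936.68
  Apr: +$645.56 → $2,582.24
  May: +$645.56 → $3,227.80
  Jun: +$645.56 → $3,873.36
  Jul: +$645.56 → $4,518.92
  Aug: +$645.56 − $6,631.44 → -$1,466.96
  Sep: +$645.56 → -$821.40
  Oct: +$645.56 − $1,115.28 → -$1,291.12
  Nov: +$645.56 → -$645.56
  Dec: +$645.56 → $0.00
Lowest trial balance = -$1,466.96 (Aug)
Initial deposit = cushion − low point = $1,291.12 − (-$1,466.96) = $2,758.08

$2,758.08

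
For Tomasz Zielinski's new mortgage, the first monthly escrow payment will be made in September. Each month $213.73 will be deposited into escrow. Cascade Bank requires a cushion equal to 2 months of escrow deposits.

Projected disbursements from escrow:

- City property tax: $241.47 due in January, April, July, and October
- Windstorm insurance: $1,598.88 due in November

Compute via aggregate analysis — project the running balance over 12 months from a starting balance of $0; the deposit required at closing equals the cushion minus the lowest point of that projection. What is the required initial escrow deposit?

Cushion = 2 × $213.73 = $427.46
Trial balance (start $0, +$213.73 each month, − disbursements):
  Sep: +$213.73 → $213.73
  Oct: +$213.73 − $241.47 → $185.99
  Nov: +$213.73 − $1,598.88 → -$1,199.16
  Dec: +$213.73 → -$985.43
  Jan: +$213.73 − $241.47 → -$1,013.17
  Feb: +$213.73 → -$799.44
  Mar: +$213.73 → -$585.71
  Apr: +$213.73 − $241.47 → -$613.45
  May: +$213.73 → -$399.72
  Jun: +$213.73 → -$185.99
  Jul: +$213.73 − $241.47 → -$213.73
  Aug: +$213.73 → $0.00
Lowest trial balance = -$1,199.16 (Nov)
Initial deposit = cushion − low point = $427.46 − (-$1,199.16) = $1,626.62

$1,626.62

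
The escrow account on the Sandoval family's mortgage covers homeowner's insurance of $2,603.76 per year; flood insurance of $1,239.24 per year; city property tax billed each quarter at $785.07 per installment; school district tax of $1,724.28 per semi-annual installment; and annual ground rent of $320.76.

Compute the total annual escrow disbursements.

$10,752.60

Homeowner's insurance = $2,603.76 per year
Flood insurance = $1,239.24 per year
City property tax = $785.07 × 4 = $3,140.28 per year
School district tax = $1,724.28 × 2 = $3,448.56 per year
Ground rent = $320.76 per year
Total per year = $2,603.76 + $1,239.24 + $3,140.28 + $3,448.56 + $320.76 = $10,752.60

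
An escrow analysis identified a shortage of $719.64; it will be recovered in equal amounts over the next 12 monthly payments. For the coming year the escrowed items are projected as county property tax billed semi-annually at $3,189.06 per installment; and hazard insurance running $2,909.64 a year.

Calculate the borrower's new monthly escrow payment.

County property tax — $3,189.06 × 2 = $6,378.12 per year
Hazard insurance — $2,909.64 per year
Total annual escrow = $6,378.12 + $2,909.64 = $9,287.76
Base monthly escrow = $9,287.76 ÷ 12 = $773.98
Shortage spread = $719.64 / 12 = $59.97/mo
New monthly escrow = $773.98 + $59.97 = $833.95

$833.95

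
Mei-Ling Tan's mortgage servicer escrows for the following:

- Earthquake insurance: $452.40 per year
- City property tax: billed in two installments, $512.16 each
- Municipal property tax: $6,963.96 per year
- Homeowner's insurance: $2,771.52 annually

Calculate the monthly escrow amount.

$934.35

Earthquake insurance — $452.40 annually
City property tax — $512.16 × 2 = $1,024.32 annually
Municipal property tax — $6,963.96 annually
Homeowner's insurance — $2,771.52 annually
Total per year = $452.40 + $1,024.32 + $6,963.96 + $2,771.52 = $11,212.20
Monthly = $11,212.20 / 12 = $934.35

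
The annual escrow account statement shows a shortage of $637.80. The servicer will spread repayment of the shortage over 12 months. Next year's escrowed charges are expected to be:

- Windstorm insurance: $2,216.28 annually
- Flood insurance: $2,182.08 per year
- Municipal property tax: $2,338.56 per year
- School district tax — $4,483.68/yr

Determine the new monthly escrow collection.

$988.20

Windstorm insurance: $2,216.28 annually
Flood insurance: $2,182.08 annually
Municipal property tax: $2,338.56 annually
School district tax: $4,483.68 annually
Combined annual = $11,220.60
Monthly = $11,220.60 ÷ 12 = $935.05
Shortage spread = $637.80 / 12 = $53.15/mo
Adjusted monthly = $935.05 + $53.15 = $988.20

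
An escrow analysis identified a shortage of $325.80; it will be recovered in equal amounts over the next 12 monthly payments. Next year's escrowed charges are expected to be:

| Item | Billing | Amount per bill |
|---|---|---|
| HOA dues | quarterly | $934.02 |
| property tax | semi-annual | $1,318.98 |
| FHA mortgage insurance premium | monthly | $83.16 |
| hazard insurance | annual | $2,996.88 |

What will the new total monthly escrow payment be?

$891.22

HOA dues = $934.02 × 4 = $3,736.08 annually
Property tax = $1,318.98 × 2 = $2,637.96 annually
FHA mortgage insurance premium = $83.16 × 12 = $997.92 annually
Hazard insurance = $2,996.88 annually
Annual escrow total = $10,368.84
Monthly = $10,368.84 / 12 = $864.07
Shortage per month = $325.80 / 12 = $27.15
New monthly escrow = $864.07 + $27.15 = $891.22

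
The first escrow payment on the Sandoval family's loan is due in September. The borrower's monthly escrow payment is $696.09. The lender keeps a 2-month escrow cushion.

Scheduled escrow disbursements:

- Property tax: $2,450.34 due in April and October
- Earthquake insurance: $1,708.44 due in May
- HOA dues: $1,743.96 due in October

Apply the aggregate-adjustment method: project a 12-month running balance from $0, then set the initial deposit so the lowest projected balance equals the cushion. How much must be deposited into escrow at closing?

Cushion = 2 × $696.09 = $1,392.18
Trial balance (start $0, +$696.09 each month, − disbursements):
  Sep: +$696.09 → $696.09
  Oct: +$696.09 − $4,194.30 → -$2,802.12
  Nov: +$696.09 → -$2,106.03
  Dec: +$696.09 → -$1,409.94
  Jan: +$696.09 → -$713.85
  Feb: +$696.09 → -$17.76
  Mar: +$696.09 → $678.33
  Apr: +$696.09 − $2,450.34 → -$1,075.92
  May: +$696.09 − $1,708.44 → -$2,088.27
  Jun: +$696.09 → -$1,392.18
  Jul: +$696.09 → -$696.09
  Aug: +$696.09 → $0.00
Lowest trial balance = -$2,802.12 (Oct)
Initial deposit = cushion − low point = $1,392.18 − (-$2,802.12) = $4,194.30

$4,194.30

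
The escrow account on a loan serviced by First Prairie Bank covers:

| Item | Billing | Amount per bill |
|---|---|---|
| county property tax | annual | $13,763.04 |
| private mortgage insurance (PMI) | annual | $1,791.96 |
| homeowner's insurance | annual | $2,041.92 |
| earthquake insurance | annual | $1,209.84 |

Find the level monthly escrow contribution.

County property tax: $13,763.04
Private mortgage insurance (PMI): $1,791.96
Homeowner's insurance: $2,041.92
Earthquake insurance: $1,209.84
Total per year = $13,763.04 + $1,791.96 + $2,041.92 + $1,209.84 = $18,806.76
Monthly = $18,806.76 ÷ 12 = $1,567.23

$1,567.23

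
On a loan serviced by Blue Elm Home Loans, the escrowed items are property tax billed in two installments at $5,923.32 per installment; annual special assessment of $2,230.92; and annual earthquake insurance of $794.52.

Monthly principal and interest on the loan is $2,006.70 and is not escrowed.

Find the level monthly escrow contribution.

$1,239.34

Property tax — $5,923.32 × 2 = $11,846.64/yr
Special assessment — $2,230.92/yr
Earthquake insurance — $794.52/yr
Total annual escrow = $14,872.08
Per month = $14,872.08 ÷ 12 = $1,239.34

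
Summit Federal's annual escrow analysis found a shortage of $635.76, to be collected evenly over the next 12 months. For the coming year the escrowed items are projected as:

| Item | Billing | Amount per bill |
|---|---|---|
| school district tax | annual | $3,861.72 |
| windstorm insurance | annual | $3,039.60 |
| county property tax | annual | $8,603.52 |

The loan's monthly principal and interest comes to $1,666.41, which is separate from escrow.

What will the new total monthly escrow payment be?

$1,345.05

School district tax: $3,861.72
Windstorm insurance: $3,039.60
County property tax: $8,603.52
Combined annual = $15,504.84
Monthly = $15,504.84 ÷ 12 = $1,292.07
Shortage per month = $635.76 ÷ 12 = $52.98
New monthly escrow = $1,292.07 + $52.98 = $1,345.05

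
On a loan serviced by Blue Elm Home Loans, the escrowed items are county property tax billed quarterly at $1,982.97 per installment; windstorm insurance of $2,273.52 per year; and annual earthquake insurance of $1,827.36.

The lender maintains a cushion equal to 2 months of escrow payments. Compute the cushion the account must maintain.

County property tax = $1,982.97 × 4 = $7,931.88
Windstorm insurance = $2,273.52
Earthquake insurance = $1,827.36
Annual escrow total = $12,032.76
Per month = $12,032.76 / 12 = $1,002.73
Reserve = 2 × $1,002.73 = $2,005.46

$2,005.46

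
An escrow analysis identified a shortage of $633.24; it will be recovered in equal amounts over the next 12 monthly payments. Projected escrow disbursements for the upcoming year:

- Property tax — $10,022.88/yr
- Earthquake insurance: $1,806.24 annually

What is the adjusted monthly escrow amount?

Property tax = $10,022.88/yr
Earthquake insurance = $1,806.24/yr
Annual escrow total = $11,829.12
Monthly = $11,829.12 / 12 = $985.76
Shortage per month = $633.24 ÷ 12 = $52.77
New monthly escrow = $985.76 + $52.77 = $1,038.53

$1,038.53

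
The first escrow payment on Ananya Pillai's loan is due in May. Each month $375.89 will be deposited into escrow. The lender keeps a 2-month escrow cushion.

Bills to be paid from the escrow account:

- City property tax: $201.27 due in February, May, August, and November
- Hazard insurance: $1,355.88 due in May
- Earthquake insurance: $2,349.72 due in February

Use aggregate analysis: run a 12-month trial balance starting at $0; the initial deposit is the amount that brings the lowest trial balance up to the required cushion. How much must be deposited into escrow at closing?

Cushion = 2 × $375.89 = $751.78
Trial balance (start $0, +$375.89 each month, − disbursements):
  May: +$375.89 − $1,557.15 → -$1,181.26
  Jun: +$375.89 → -$805.37
  Jul: +$375.89 → -$429.48
  Aug: +$375.89 − $201.27 → -$254.86
  Sep: +$375.89 → $121.03
  Oct: +$375.89 → $496.92
  Nov: +$375.89 − $201.27 → $671.54
  Dec: +$375.89 → $1,047.43
  Jan: +$375.89 → $1,423.32
  Feb: +$375.89 − $2,550.99 → -$751.78
  Mar: +$375.89 → -$375.89
  Apr: +$375.89 → $0.00
Lowest trial balance = -$1,181.26 (May)
Initial deposit = cushion − low point = $751.78 − (-$1,181.26) = $1,933.04

$1,933.04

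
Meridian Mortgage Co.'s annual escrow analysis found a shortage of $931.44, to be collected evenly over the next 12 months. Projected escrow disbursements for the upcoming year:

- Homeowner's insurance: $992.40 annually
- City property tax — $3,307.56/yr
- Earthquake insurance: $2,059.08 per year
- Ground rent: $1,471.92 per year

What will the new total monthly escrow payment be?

$730.20

Homeowner's insurance = $992.40/yr
City property tax = $3,307.56/yr
Earthquake insurance = $2,059.08/yr
Ground rent = $1,471.92/yr
Yearly total = $7,830.96
Per month = $7,830.96 / 12 = $652.58
Shortage per month = $931.44 ÷ 12 = $77.62
Adjusted monthly = $652.58 + $77.62 = $730.20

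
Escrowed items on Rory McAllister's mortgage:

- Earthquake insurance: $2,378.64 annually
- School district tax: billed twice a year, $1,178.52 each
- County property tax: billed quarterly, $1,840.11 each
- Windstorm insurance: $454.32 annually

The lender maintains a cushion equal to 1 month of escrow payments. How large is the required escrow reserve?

Earthquake insurance: $2,378.64 annually
School district tax: $1,178.52 × 2 = $2,357.04 annually
County property tax: $1,840.11 × 4 = $7,360.44 annually
Windstorm insurance: $454.32 annually
Annual escrow total = $2,378.64 + $2,357.04 + $7,360.44 + $454.32 = $12,550.44
Per month = $12,550.44 ÷ 12 = $1,045.87
Cushion = 1 × $1,045.87 = $1,045.87

$1,045.87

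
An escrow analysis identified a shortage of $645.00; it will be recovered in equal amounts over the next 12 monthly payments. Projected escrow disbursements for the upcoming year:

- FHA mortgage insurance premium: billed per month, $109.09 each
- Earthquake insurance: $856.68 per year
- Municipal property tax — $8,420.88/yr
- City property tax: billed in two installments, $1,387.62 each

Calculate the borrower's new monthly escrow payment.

$1,167.24

FHA mortgage insurance premium = $109.09 × 12 = $1,309.08 per year
Earthquake insurance = $856.68 per year
Municipal property tax = $8,420.88 per year
City property tax = $1,387.62 × 2 = $2,775.24 per year
Combined annual = $13,361.88
Base monthly escrow = $13,361.88 / 12 = $1,113.49
Monthly shortage recovery: $645.00 / 12 = $53.75
Adjusted monthly = $1,113.49 + $53.75 = $1,167.24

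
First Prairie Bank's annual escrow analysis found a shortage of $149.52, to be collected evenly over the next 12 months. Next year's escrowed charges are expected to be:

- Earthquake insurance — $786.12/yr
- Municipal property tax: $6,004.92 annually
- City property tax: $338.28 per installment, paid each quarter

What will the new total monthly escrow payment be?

$691.14

Earthquake insurance — $786.12 per year
Municipal property tax — $6,004.92 per year
City property tax — $338.28 × 4 = $1,353.12 per year
Total annual escrow = $786.12 + $6,004.92 + $1,353.12 = $8,144.16
Monthly = $8,144.16 / 12 = $678.68
Shortage per month = $149.52 ÷ 12 = $12.46
New monthly escrow = $678.68 + $12.46 = $691.14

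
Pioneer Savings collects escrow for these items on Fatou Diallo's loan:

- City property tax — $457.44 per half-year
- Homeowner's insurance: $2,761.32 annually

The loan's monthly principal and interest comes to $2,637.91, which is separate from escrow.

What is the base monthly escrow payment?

$306.35

City property tax — $457.44 × 2 = $914.88
Homeowner's insurance — $2,761.32
Combined annual = $914.88 + $2,761.32 = $3,676.20
Base monthly escrow = $3,676.20 / 12 = $306.35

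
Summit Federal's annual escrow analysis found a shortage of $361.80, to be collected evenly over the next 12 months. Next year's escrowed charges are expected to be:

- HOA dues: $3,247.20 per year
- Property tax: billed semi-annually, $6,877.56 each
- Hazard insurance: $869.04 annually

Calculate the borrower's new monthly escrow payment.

HOA dues — $3,247.20 per year
Property tax — $6,877.56 × 2 = $13,755.12 per year
Hazard insurance — $869.04 per year
Total per year = $17,871.36
Base monthly escrow = $17,871.36 / 12 = $1,489.28
Shortage spread = $361.80 / 12 = $30.15/mo
Adjusted monthly = $1,489.28 + $30.15 = $1,519.43

$1,519.43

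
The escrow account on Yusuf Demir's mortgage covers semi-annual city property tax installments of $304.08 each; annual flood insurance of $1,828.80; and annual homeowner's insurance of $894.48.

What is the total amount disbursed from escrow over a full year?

$3,331.44

City property tax = $304.08 × 2 = $608.16
Flood insurance = $1,828.80
Homeowner's insurance = $894.48
Yearly total = $3,331.44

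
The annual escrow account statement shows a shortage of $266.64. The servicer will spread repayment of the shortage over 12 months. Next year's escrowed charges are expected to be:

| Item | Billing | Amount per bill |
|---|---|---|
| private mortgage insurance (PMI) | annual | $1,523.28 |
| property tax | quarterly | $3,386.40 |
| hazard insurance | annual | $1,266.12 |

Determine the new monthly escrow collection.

Private mortgage insurance (PMI) — $1,523.28
Property tax — $3,386.40 × 4 = $13,545.60
Hazard insurance — $1,266.12
Combined annual = $1,523.28 + $13,545.60 + $1,266.12 = $16,335.00
Monthly = $16,335.00 / 12 = $1,361.25
Monthly shortage recovery: $266.64 / 12 = $22.22
New monthly escrow = $1,361.25 + $22.22 = $1,383.47

$1,383.47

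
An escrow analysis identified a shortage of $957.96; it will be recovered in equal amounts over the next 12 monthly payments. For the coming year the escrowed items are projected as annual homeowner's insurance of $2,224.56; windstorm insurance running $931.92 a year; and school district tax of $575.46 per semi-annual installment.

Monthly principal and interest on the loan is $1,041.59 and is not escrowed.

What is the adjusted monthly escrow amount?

Homeowner's insurance: $2,224.56/yr
Windstorm insurance: $931.92/yr
School district tax: $575.46 × 2 = $1,150.92/yr
Annual escrow total = $2,224.56 + $931.92 + $1,150.92 = $4,307.40
Per month = $4,307.40 / 12 = $358.95
Shortage per month = $957.96 / 12 = $79.83
Adjusted monthly = $358.95 + $79.83 = $438.78

$438.78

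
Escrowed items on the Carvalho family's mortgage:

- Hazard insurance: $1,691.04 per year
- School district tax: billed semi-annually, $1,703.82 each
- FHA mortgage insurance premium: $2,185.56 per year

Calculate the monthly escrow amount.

Hazard insurance: $1,691.04/yr
School district tax: $1,703.82 × 2 = $3,407.64/yr
FHA mortgage insurance premium: $2,185.56/yr
Yearly total = $1,691.04 + $3,407.64 + $2,185.56 = $7,284.24
Base monthly escrow = $7,284.24 ÷ 12 = $607.02

$607.02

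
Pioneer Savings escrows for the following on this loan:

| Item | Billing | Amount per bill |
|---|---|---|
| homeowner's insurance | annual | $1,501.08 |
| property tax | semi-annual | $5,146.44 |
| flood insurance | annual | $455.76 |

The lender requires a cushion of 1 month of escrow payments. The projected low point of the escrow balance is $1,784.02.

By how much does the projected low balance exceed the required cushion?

Homeowner's insurance: $1,501.08 annually
Property tax: $5,146.44 × 2 = $10,292.88 annually
Flood insurance: $455.76 annually
Annual escrow total = $1,501.08 + $10,292.88 + $455.76 = $12,249.72
Base monthly escrow = $12,249.72 ÷ 12 = $1,020.81
Required cushion = 1 × $1,020.81 = $1,020.81
Surplus = $1,784.02 − $1,020.81 = $763.21

$763.21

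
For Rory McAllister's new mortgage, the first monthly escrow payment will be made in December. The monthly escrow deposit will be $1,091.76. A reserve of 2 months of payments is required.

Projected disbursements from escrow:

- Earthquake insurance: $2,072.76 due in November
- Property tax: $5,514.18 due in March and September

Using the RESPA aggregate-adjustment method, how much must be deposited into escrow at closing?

Cushion = 2 × $1,091.76 = $2,183.52
Trial balance (start $0, +$1,091.76 each month, − disbursements):
  Dec: +$1,091.76 → $1,091.76
  Jan: +$1,091.76 → $2,183.52
  Feb: +$1,091.76 → $3,275.28
  Mar: +$1,091.76 − $5,514.18 → -$1,147.14
  Apr: +$1,091.76 → -$55.38
  May: +$1,091.76 → $1,036.38
  Jun: +$1,091.76 → $2,128.14
  Jul: +$1,091.76 → $3,219.90
  Aug: +$1,091.76 → $4,311.66
  Sep: +$1,091.76 − $5,514.18 → -$110.76
  Oct: +$1,091.76 → $981.00
  Nov: +$1,091.76 − $2,072.76 → $0.00
Lowest trial balance = -$1,147.14 (Mar)
Initial deposit = cushion − low point = $2,183.52 − (-$1,147.14) = $3,330.66

$3,330.66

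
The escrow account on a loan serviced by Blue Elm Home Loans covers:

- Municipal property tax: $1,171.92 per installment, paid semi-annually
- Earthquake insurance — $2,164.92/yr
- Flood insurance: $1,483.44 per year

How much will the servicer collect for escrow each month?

Municipal property tax = $1,171.92 × 2 = $2,343.84/yr
Earthquake insurance = $2,164.92/yr
Flood insurance = $1,483.44/yr
Combined annual = $2,343.84 + $2,164.92 + $1,483.44 = $5,992.20
Monthly escrow = $5,992.20 ÷ 12 = $499.35

$499.35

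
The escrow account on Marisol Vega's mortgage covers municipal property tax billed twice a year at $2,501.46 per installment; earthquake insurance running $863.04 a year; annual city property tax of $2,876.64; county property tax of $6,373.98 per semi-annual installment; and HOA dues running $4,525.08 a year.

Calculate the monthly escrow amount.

$2,167.97

Municipal property tax: $2,501.46 × 2 = $5,002.92 annually
Earthquake insurance: $863.04 annually
City property tax: $2,876.64 annually
County property tax: $6,373.98 × 2 = $12,747.96 annually
HOA dues: $4,525.08 annually
Combined annual = $26,015.64
Base monthly escrow = $26,015.64 ÷ 12 = $2,167.97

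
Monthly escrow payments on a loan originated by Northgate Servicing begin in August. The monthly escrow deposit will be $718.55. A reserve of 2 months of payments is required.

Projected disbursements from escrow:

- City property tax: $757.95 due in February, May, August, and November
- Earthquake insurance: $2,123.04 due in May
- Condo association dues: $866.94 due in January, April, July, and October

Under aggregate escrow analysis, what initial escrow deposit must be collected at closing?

$2,007.26

Cushion = 2 × $718.55 = $1,437.10
Trial balance (start $0, +$718.55 each month, − disbursements):
  Aug: +$718.55 − $757.95 → -$39.40
  Sep: +$718.55 → $679.15
  Oct: +$718.55 − $866.94 → $530.76
  Nov: +$718.55 − $757.95 → $491.36
  Dec: +$718.55 → $1,209.91
  Jan: +$718.55 − $866.94 → $1,061.52
  Feb: +$718.55 − $757.95 → $1,022.12
  Mar: +$718.55 → $1,740.67
  Apr: +$718.55 − $866.94 → $1,592.28
  May: +$718.55 − $2,880.99 → -$570.16
  Jun: +$718.55 → $148.39
  Jul: +$718.55 − $866.94 → $0.00
Lowest trial balance = -$570.16 (May)
Initial deposit = cushion − low point = $1,437.10 − (-$570.16) = $2,007.26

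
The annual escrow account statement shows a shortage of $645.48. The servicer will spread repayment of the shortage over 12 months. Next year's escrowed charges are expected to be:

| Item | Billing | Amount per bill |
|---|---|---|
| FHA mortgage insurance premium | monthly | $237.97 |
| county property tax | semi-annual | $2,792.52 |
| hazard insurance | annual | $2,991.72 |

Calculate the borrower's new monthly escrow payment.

$1,006.49

FHA mortgage insurance premium: $237.97 × 12 = $2,855.64 annually
County property tax: $2,792.52 × 2 = $5,585.04 annually
Hazard insurance: $2,991.72 annually
Combined annual = $11,432.40
Per month = $11,432.40 / 12 = $952.70
Monthly shortage recovery: $645.48 / 12 = $53.79
New monthly escrow = $952.70 + $53.79 = $1,006.49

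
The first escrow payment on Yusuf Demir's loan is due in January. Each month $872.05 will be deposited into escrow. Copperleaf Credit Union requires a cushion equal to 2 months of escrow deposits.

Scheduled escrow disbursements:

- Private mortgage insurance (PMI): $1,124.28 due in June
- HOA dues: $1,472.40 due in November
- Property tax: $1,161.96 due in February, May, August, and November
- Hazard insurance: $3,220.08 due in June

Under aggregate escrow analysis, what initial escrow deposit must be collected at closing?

$3,180.08

Cushion = 2 × $872.05 = $1,744.10
Trial balance (start $0, +$872.05 each month, − disbursements):
  Jan: +$872.05 → $872.05
  Feb: +$872.05 − $1,161.96 → $582.14
  Mar: +$872.05 → $1,454.19
  Apr: +$872.05 → $2,326.24
  May: +$872.05 − $1,161.96 → $2,036.33
  Jun: +$872.05 − $4,344.36 → -$1,435.98
  Jul: +$872.05 → -$563.93
  Aug: +$872.05 − $1,161.96 → -$853.84
  Sep: +$872.05 → $18.21
  Oct: +$872.05 → $890.26
  Nov: +$872.05 − $2,634.36 → -$872.05
  Dec: +$872.05 → $0.00
Lowest trial balance = -$1,435.98 (Jun)
Initial deposit = cushion − low point = $1,744.10 − (-$1,435.98) = $3,180.08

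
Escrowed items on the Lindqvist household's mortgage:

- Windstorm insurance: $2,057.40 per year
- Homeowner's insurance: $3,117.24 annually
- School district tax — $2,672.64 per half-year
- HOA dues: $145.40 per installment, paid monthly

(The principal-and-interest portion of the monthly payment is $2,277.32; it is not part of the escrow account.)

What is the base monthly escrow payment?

Windstorm insurance: $2,057.40
Homeowner's insurance: $3,117.24
School district tax: $2,672.64 × 2 = $5,345.28
HOA dues: $145.40 × 12 = $1,744.80
Total annual escrow = $2,057.40 + $3,117.24 + $5,345.28 + $1,744.80 = $12,264.72
Per month = $12,264.72 / 12 = $1,022.06

$1,022.06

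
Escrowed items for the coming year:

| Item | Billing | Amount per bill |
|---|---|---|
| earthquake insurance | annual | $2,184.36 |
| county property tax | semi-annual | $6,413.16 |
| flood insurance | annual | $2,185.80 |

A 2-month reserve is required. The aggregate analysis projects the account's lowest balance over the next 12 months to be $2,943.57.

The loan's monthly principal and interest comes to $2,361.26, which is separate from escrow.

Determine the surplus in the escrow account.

$77.49

Earthquake insurance = $2,184.36
County property tax = $6,413.16 × 2 = $12,826.32
Flood insurance = $2,185.80
Total annual escrow = $17,196.48
Monthly escrow = $17,196.48 ÷ 12 = $1,433.04
Required cushion = 2 × $1,433.04 = $2,866.08
Surplus = $2,943.57 − $2,866.08 = $77.49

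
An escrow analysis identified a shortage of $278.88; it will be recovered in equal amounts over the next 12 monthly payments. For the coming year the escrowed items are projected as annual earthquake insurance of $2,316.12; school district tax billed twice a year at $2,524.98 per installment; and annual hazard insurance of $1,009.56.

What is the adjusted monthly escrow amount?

Earthquake insurance = $2,316.12 per year
School district tax = $2,524.98 × 2 = $5,049.96 per year
Hazard insurance = $1,009.56 per year
Total annual escrow = $2,316.12 + $5,049.96 + $1,009.56 = $8,375.64
Monthly escrow = $8,375.64 / 12 = $697.97
Monthly shortage recovery: $278.88 / 12 = $23.24
New monthly escrow = $697.97 + $23.24 = $721.21

$721.21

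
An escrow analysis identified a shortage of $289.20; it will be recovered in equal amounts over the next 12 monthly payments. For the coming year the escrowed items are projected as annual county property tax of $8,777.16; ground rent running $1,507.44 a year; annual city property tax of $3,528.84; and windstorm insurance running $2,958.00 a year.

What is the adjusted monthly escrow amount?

$1,421.72

County property tax = $8,777.16/yr
Ground rent = $1,507.44/yr
City property tax = $3,528.84/yr
Windstorm insurance = $2,958.00/yr
Yearly total = $8,777.16 + $1,507.44 + $3,528.84 + $2,958.00 = $16,771.44
Per month = $16,771.44 ÷ 12 = $1,397.62
Shortage spread = $289.20 / 12 = $24.10/mo
Adjusted monthly = $1,397.62 + $24.10 = $1,421.72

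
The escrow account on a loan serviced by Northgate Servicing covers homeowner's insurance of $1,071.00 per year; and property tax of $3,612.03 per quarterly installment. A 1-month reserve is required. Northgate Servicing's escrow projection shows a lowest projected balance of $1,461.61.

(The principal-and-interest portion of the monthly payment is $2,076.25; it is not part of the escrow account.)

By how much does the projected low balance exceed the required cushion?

Homeowner's insurance — $1,071.00
Property tax — $3,612.03 × 4 = $14,448.12
Annual escrow total = $1,071.00 + $14,448.12 = $15,519.12
Per month = $15,519.12 / 12 = $1,293.26
Cushion = 1 × $1,293.26 = $1,293.26
Surplus = $1,461.61 − $1,293.26 = $168.35

$168.35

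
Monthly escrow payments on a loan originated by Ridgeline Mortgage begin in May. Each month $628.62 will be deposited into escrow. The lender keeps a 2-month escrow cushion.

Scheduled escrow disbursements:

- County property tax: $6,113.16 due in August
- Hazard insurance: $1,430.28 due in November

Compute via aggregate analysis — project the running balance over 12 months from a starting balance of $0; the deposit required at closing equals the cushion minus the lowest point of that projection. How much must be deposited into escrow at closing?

$4,855.92

Cushion = 2 × $628.62 = $1,257.24
Trial balance (start $0, +$628.62 each month, − disbursements):
  May: +$628.62 → $628.62
  Jun: +$628.62 → $1,257.24
  Jul: +$628.62 → $1,885.86
  Aug: +$628.62 − $6,113.16 → -$3,598.68
  Sep: +$628.62 → -$2,970.06
  Oct: +$628.62 → -$2,341.44
  Nov: +$628.62 − $1,430.28 → -$3,143.10
  Dec: +$628.62 → -$2,514.48
  Jan: +$628.62 → -$1,885.86
  Feb: +$628.62 → -$1,257.24
  Mar: +$628.62 → -$628.62
  Apr: +$628.62 → $0.00
Lowest trial balance = -$3,598.68 (Aug)
Initial deposit = cushion − low point = $1,257.24 − (-$3,598.68) = $4,855.92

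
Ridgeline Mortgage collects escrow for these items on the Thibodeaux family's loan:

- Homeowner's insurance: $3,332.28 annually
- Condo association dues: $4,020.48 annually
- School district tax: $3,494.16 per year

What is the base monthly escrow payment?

Homeowner's insurance: $3,332.28 per year
Condo association dues: $4,020.48 per year
School district tax: $3,494.16 per year
Yearly total = $3,332.28 + $4,020.48 + $3,494.16 = $10,846.92
Base monthly escrow = $10,846.92 / 12 = $903.91

$903.91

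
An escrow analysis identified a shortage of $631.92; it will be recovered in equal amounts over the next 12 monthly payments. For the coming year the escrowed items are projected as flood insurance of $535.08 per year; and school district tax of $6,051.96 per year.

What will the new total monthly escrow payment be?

Flood insurance: $535.08
School district tax: $6,051.96
Total per year = $535.08 + $6,051.96 = $6,587.04
Base monthly escrow = $6,587.04 ÷ 12 = $548.92
Monthly shortage recovery: $631.92 / 12 = $52.66
Adjusted monthly = $548.92 + $52.66 = $601.58

$601.58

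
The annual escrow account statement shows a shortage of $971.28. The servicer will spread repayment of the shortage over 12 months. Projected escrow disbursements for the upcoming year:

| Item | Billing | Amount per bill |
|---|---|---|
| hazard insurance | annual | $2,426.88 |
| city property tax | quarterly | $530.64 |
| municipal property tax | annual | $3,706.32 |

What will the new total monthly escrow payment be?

$768.92

Hazard insurance = $2,426.88 annually
City property tax = $530.64 × 4 = $2,122.56 annually
Municipal property tax = $3,706.32 annually
Total per year = $8,255.76
Monthly = $8,255.76 ÷ 12 = $687.98
Shortage per month = $971.28 / 12 = $80.94
New monthly escrow = $687.98 + $80.94 = $768.92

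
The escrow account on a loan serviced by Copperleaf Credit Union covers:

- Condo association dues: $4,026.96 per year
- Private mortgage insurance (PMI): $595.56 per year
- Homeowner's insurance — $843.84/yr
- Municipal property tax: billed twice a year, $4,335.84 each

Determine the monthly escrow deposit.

$1,178.17

Condo association dues = $4,026.96 annually
Private mortgage insurance (PMI) = $595.56 annually
Homeowner's insurance = $843.84 annually
Municipal property tax = $4,335.84 × 2 = $8,671.68 annually
Yearly total = $4,026.96 + $595.56 + $843.84 + $8,671.68 = $14,138.04
Per month = $14,138.04 / 12 = $1,178.17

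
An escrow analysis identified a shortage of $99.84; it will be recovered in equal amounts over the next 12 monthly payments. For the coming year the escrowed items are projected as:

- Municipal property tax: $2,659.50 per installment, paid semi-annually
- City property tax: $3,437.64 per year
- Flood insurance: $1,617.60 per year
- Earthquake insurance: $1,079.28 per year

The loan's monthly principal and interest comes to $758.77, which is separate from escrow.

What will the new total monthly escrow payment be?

Municipal property tax — $2,659.50 × 2 = $5,319.00 annually
City property tax — $3,437.64 annually
Flood insurance — $1,617.60 annually
Earthquake insurance — $1,079.28 annually
Yearly total = $5,319.00 + $3,437.64 + $1,617.60 + $1,079.28 = $11,453.52
Base monthly escrow = $11,453.52 ÷ 12 = $954.46
Monthly shortage recovery: $99.84 ÷ 12 = $8.32
New monthly escrow = $954.46 + $8.32 = $962.78

$962.78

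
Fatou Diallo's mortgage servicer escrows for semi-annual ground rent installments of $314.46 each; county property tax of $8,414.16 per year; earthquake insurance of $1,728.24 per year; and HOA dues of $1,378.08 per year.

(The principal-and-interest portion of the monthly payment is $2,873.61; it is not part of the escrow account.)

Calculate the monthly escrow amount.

Ground rent = $314.46 × 2 = $628.92/yr
County property tax = $8,414.16/yr
Earthquake insurance = $1,728.24/yr
HOA dues = $1,378.08/yr
Total annual escrow = $628.92 + $8,414.16 + $1,728.24 + $1,378.08 = $12,149.40
Base monthly escrow = $12,149.40 / 12 = $1,012.45

$1,012.45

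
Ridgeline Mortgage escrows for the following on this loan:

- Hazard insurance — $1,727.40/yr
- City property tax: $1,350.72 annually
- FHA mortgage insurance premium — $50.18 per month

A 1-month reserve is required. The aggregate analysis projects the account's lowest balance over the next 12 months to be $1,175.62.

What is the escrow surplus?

$868.93

Hazard insurance = $1,727.40/yr
City property tax = $1,350.72/yr
FHA mortgage insurance premium = $50.18 × 12 = $602.16/yr
Total per year = $1,727.40 + $1,350.72 + $602.16 = $3,680.28
Monthly = $3,680.28 ÷ 12 = $306.69
Required cushion = 1 × $306.69 = $306.69
Excess over cushion: $1,175.62 − $306.69 = $868.93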